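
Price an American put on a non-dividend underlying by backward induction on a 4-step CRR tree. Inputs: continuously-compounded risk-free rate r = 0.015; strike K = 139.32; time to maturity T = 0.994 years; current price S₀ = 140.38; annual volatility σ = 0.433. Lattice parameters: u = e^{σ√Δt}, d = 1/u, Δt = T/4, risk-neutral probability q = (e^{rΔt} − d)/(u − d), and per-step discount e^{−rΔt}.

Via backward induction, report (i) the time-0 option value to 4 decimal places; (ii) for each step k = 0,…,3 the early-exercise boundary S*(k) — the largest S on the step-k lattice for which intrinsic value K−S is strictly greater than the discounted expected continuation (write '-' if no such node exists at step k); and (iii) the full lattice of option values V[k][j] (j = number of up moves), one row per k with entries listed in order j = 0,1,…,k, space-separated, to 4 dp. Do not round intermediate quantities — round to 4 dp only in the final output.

price = 21.2094
boundary = - - 91.1634 113.1261
tree:
21.2094
32.6026 7.7273
48.1566 14.2270 0.0000
65.8553 26.1939 0.0000 0.0000
80.1180 48.1566 0.0000 0.0000 0.0000

Δt=0.24850, u=1.24092, d=0.80586, q=0.45483, disc=e^(-rΔt)=0.99628
k=4 terminal: V=max(K-S,0) → 80.1180 48.1566 0.0000 0.0000 0.0000
k=3: j=0 S=73.4647 intr=65.8553 cont=65.3370 V=65.8553[EX]; j=1 S=113.1261 intr=26.1939 cont=26.1558 V=26.1939[EX]; j=2 S=174.1997 intr=0.0000 cont=0.0000 V=0.0000[hold]; j=3 S=268.2452 intr=0.0000 cont=0.0000 V=0.0000[hold]  S*(3)=113.1261
k=2: j=0 S=91.1634 intr=48.1566 cont=47.6382 V=48.1566[EX]; j=1 S=140.3800 intr=0.0000 cont=14.2270 V=14.2270[hold]; j=2 S=216.1672 intr=0.0000 cont=0.0000 V=0.0000[hold]  S*(2)=91.1634
k=1: j=0 S=113.1261 intr=26.1939 cont=32.6026 V=32.6026[hold]; j=1 S=174.1997 intr=0.0000 cont=7.7273 V=7.7273[hold]  S*(1)=-
k=0: j=0 S=140.3800 intr=0.0000 cont=21.2094 V=21.2094[hold]  S*(0)=-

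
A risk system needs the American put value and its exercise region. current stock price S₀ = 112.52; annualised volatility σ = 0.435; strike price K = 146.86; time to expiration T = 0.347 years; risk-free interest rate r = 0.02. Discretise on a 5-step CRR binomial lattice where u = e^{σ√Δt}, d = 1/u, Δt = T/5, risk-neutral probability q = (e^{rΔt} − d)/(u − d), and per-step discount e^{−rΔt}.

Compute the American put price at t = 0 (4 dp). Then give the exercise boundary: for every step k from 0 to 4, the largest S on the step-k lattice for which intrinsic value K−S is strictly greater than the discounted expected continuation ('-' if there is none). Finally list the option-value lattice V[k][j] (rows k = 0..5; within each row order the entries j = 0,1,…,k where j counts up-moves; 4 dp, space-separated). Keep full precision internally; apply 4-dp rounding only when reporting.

price = 36.5264
boundary = - - 89.4732 100.3371 112.5200
tree:
36.5264
46.7647 25.4262
57.3868 35.2743 14.7210
67.0744 46.5229 23.0648 5.6310
75.7130 57.3868 34.3400 10.7906 0.0000
83.4164 67.0744 46.5229 20.6778 0.0000 0.0000

Δt=0.06940  u=1.12142  d=0.89173  q=0.47743  discount=0.99861
step 5 (expiry): payoffs max(K−S,0) = 83.4164 67.0744 46.5229 20.6778 0.0000 0.0000
step 4: (k=4,j=0): S=71.1470, (K−S)⁺=75.7130, hold=75.5093 ⇒ V=75.7130 exercise | (k=4,j=1): S=89.4732, (K−S)⁺=57.3868, hold=57.1831 ⇒ V=57.3868 exercise | (k=4,j=2): S=112.5200, (K−S)⁺=34.3400, hold=34.1363 ⇒ V=34.3400 exercise | (k=4,j=3): S=141.5033, (K−S)⁺=5.3567, hold=10.7906 ⇒ V=10.7906 continue | (k=4,j=4): S=177.9521, (K−S)⁺=0.0000, hold=0.0000 ⇒ V=0.0000 continue  boundary S*=112.5200
step 3: (k=3,j=0): S=79.7856, (K−S)⁺=67.0744, hold=66.8707 ⇒ V=67.0744 exercise | (k=3,j=1): S=100.3371, (K−S)⁺=46.5229, hold=46.3192 ⇒ V=46.5229 exercise | (k=3,j=2): S=126.1822, (K−S)⁺=20.6778, hold=23.0648 ⇒ V=23.0648 continue | (k=3,j=3): S=158.6846, (K−S)⁺=0.0000, hold=5.6310 ⇒ V=5.6310 continue  boundary S*=100.3371
step 2: (k=2,j=0): S=89.4732, (K−S)⁺=57.3868, hold=57.1831 ⇒ V=57.3868 exercise | (k=2,j=1): S=112.5200, (K−S)⁺=34.3400, hold=35.2743 ⇒ V=35.2743 continue | (k=2,j=2): S=141.5033, (K−S)⁺=5.3567, hold=14.7210 ⇒ V=14.7210 continue  boundary S*=89.4732
step 1: (k=1,j=0): S=100.3371, (K−S)⁺=46.5229, hold=46.7647 ⇒ V=46.7647 continue | (k=1,j=1): S=126.1822, (K−S)⁺=20.6778, hold=25.4262 ⇒ V=25.4262 continue  boundary S*=-
step 0: (k=0,j=0): S=112.5200, (K−S)⁺=34.3400, hold=36.5264 ⇒ V=36.5264 continue  boundary S*=-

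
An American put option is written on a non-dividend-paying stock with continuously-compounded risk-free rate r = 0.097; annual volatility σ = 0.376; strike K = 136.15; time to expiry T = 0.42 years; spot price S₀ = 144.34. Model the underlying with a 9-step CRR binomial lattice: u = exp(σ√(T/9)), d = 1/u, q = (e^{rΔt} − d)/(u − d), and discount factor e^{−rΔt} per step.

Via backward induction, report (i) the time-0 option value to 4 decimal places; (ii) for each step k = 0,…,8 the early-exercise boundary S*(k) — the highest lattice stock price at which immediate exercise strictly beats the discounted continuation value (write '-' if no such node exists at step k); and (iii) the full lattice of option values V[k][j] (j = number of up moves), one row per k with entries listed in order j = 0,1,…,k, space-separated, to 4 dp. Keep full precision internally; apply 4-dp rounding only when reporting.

Δt=0.04667, u=1.08462, d=0.92199, q=0.50760, disc=e^(-rΔt)=0.99548
k=9 terminal: V=max(K-S,0) → 66.6627 54.4058 39.9869 23.0247 3.0705 0.0000 0.0000 0.0000 0.0000 0.0000
k=8: j=0 S=75.3670 intr=60.7830 cont=60.1681 V=60.7830[EX]; j=1 S=88.6610 intr=47.4890 cont=46.8741 V=47.4890[EX]; j=2 S=104.2999 intr=31.8501 cont=31.2352 V=31.8501[EX]; j=3 S=122.6974 intr=13.4526 cont=12.8377 V=13.4526[EX]; j=4 S=144.3400 intr=0.0000 cont=1.5051 V=1.5051[hold]; j=5 S=169.8002 intr=0.0000 cont=0.0000 V=0.0000[hold]; j=6 S=199.7512 intr=0.0000 cont=0.0000 V=0.0000[hold]; j=7 S=234.9854 intr=0.0000 cont=0.0000 V=0.0000[hold]; j=8 S=276.4345 intr=0.0000 cont=0.0000 V=0.0000[hold]  S*(8)=122.6974
k=7: j=0 S=81.7442 intr=54.4058 cont=53.7909 V=54.4058[EX]; j=1 S=96.1631 intr=39.9869 cont=39.3720 V=39.9869[EX]; j=2 S=113.1253 intr=23.0247 cont=22.4098 V=23.0247[EX]; j=3 S=133.0795 intr=3.0705 cont=7.3547 V=7.3547[hold]; j=4 S=156.5534 intr=0.0000 cont=0.7378 V=0.7378[hold]; j=5 S=184.1678 intr=0.0000 cont=0.0000 V=0.0000[hold]; j=6 S=216.6532 intr=0.0000 cont=0.0000 V=0.0000[hold]; j=7 S=254.8687 intr=0.0000 cont=0.0000 V=0.0000[hold]  S*(7)=113.1253
k=6: j=0 S=88.6610 intr=47.4890 cont=46.8741 V=47.4890[EX]; j=1 S=104.2999 intr=31.8501 cont=31.2352 V=31.8501[EX]; j=2 S=122.6974 intr=13.4526 cont=15.0025 V=15.0025[hold]; j=3 S=144.3400 intr=0.0000 cont=3.9779 V=3.9779[hold]; j=4 S=169.8002 intr=0.0000 cont=0.3616 V=0.3616[hold]; j=5 S=199.7512 intr=0.0000 cont=0.0000 V=0.0000[hold]; j=6 S=234.9854 intr=0.0000 cont=0.0000 V=0.0000[hold]  S*(6)=104.2999
k=5: j=0 S=96.1631 intr=39.9869 cont=39.3720 V=39.9869[EX]; j=1 S=113.1253 intr=23.0247 cont=23.1930 V=23.1930[hold]; j=2 S=133.0795 intr=3.0705 cont=9.3639 V=9.3639[hold]; j=3 S=156.5534 intr=0.0000 cont=2.1326 V=2.1326[hold]; j=4 S=184.1678 intr=0.0000 cont=0.1773 V=0.1773[hold]; j=5 S=216.6532 intr=0.0000 cont=0.0000 V=0.0000[hold]  S*(5)=96.1631
k=4: j=0 S=104.2999 intr=31.8501 cont=31.3202 V=31.8501[EX]; j=1 S=122.6974 intr=13.4526 cont=16.1003 V=16.1003[hold]; j=2 S=144.3400 intr=0.0000 cont=5.6675 V=5.6675[hold]; j=3 S=169.8002 intr=0.0000 cont=1.1349 V=1.1349[hold]; j=4 S=199.7512 intr=0.0000 cont=0.0869 V=0.0869[hold]  S*(4)=104.2999
k=3: j=0 S=113.1253 intr=23.0247 cont=23.7477 V=23.7477[hold]; j=1 S=133.0795 intr=3.0705 cont=10.7558 V=10.7558[hold]; j=2 S=156.5534 intr=0.0000 cont=3.3516 V=3.3516[hold]; j=3 S=184.1678 intr=0.0000 cont=0.6002 V=0.6002[hold]  S*(3)=-
k=2: j=0 S=122.6974 intr=13.4526 cont=17.0755 V=17.0755[hold]; j=1 S=144.3400 intr=0.0000 cont=6.9658 V=6.9658[hold]; j=2 S=169.8002 intr=0.0000 cont=1.9461 V=1.9461[hold]  S*(2)=-
k=1: j=0 S=133.0795 intr=3.0705 cont=11.8899 V=11.8899[hold]; j=1 S=156.5534 intr=0.0000 cont=4.3979 V=4.3979[hold]  S*(1)=-
k=0: j=0 S=144.3400 intr=0.0000 cont=8.0504 V=8.0504[hold]  S*(0)=-

price = 8.0504
boundary = - - - - 104.2999 96.1631 104.2999 113.1253 122.6974
tree:
8.0504
11.8899 4.3979
17.0755 6.9658 1.9461
23.7477 10.7558 3.3516 0.6002
31.8501 16.1003 5.6675 1.1349 0.0869
39.9869 23.1930 9.3639 2.1326 0.1773 0.0000
47.4890 31.8501 15.0025 3.9779 0.3616 0.0000 0.0000
54.4058 39.9869 23.0247 7.3547 0.7378 0.0000 0.0000 0.0000
60.7830 47.4890 31.8501 13.4526 1.5051 0.0000 0.0000 0.0000 0.0000
66.6627 54.4058 39.9869 23.0247 3.0705 0.0000 0.0000 0.0000 0.0000 0.0000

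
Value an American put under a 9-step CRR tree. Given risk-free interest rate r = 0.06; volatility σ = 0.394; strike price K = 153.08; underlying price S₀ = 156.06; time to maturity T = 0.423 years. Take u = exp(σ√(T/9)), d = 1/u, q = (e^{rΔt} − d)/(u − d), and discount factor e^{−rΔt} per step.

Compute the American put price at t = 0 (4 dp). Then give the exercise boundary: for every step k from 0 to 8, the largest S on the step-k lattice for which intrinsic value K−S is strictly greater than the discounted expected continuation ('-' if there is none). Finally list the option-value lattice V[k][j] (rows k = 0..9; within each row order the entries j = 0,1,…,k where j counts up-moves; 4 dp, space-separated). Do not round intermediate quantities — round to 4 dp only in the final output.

Δt=0.04700, u=1.08917, d=0.91813, q=0.49517, disc=e^(-rΔt)=0.99718
k=9 terminal: V=max(K-S,0) → 80.7321 67.2541 51.2653 32.2978 9.7968 0.0000 0.0000 0.0000 0.0000 0.0000
k=8: j=0 S=78.7992 intr=74.2808 cont=73.8497 V=74.2808[EX]; j=1 S=93.4791 intr=59.6009 cont=59.1699 V=59.6009[EX]; j=2 S=110.8937 intr=42.1863 cont=41.7552 V=42.1863[EX]; j=3 S=131.5525 intr=21.5275 cont=21.0964 V=21.5275[EX]; j=4 S=156.0600 intr=0.0000 cont=4.9318 V=4.9318[hold]; j=5 S=185.1331 intr=0.0000 cont=0.0000 V=0.0000[hold]; j=6 S=219.6223 intr=0.0000 cont=0.0000 V=0.0000[hold]; j=7 S=260.5366 intr=0.0000 cont=0.0000 V=0.0000[hold]; j=8 S=309.0731 intr=0.0000 cont=0.0000 V=0.0000[hold]  S*(8)=131.5525
k=7: j=0 S=85.8259 intr=67.2541 cont=66.8231 V=67.2541[EX]; j=1 S=101.8147 intr=51.2653 cont=50.8342 V=51.2653[EX]; j=2 S=120.7822 intr=32.2978 cont=31.8667 V=32.2978[EX]; j=3 S=143.2832 intr=9.7968 cont=13.2723 V=13.2723[hold]; j=4 S=169.9761 intr=0.0000 cont=2.4827 V=2.4827[hold]; j=5 S=201.6416 intr=0.0000 cont=0.0000 V=0.0000[hold]; j=6 S=239.2063 intr=0.0000 cont=0.0000 V=0.0000[hold]; j=7 S=283.7690 intr=0.0000 cont=0.0000 V=0.0000[hold]  S*(7)=120.7822
k=6: j=0 S=93.4791 intr=59.6009 cont=59.1699 V=59.6009[EX]; j=1 S=110.8937 intr=42.1863 cont=41.7552 V=42.1863[EX]; j=2 S=131.5525 intr=21.5275 cont=22.8125 V=22.8125[hold]; j=3 S=156.0600 intr=0.0000 cont=7.9073 V=7.9073[hold]; j=4 S=185.1331 intr=0.0000 cont=1.2498 V=1.2498[hold]; j=5 S=219.6223 intr=0.0000 cont=0.0000 V=0.0000[hold]; j=6 S=260.5366 intr=0.0000 cont=0.0000 V=0.0000[hold]  S*(6)=110.8937
k=5: j=0 S=101.8147 intr=51.2653 cont=50.8342 V=51.2653[EX]; j=1 S=120.7822 intr=32.2978 cont=32.5012 V=32.5012[hold]; j=2 S=143.2832 intr=9.7968 cont=15.3885 V=15.3885[hold]; j=3 S=169.9761 intr=0.0000 cont=4.5977 V=4.5977[hold]; j=4 S=201.6416 intr=0.0000 cont=0.6292 V=0.6292[hold]; j=5 S=239.2063 intr=0.0000 cont=0.0000 V=0.0000[hold]  S*(5)=101.8147
k=4: j=0 S=110.8937 intr=42.1863 cont=41.8557 V=42.1863[EX]; j=1 S=131.5525 intr=21.5275 cont=23.9599 V=23.9599[hold]; j=2 S=156.0600 intr=0.0000 cont=10.0169 V=10.0169[hold]; j=3 S=185.1331 intr=0.0000 cont=2.6252 V=2.6252[hold]; j=4 S=219.6223 intr=0.0000 cont=0.3167 V=0.3167[hold]  S*(4)=110.8937
k=3: j=0 S=120.7822 intr=32.2978 cont=33.0678 V=33.0678[hold]; j=1 S=143.2832 intr=9.7968 cont=17.0077 V=17.0077[hold]; j=2 S=169.9761 intr=0.0000 cont=6.3389 V=6.3389[hold]; j=3 S=201.6416 intr=0.0000 cont=1.4779 V=1.4779[hold]  S*(3)=-
k=2: j=0 S=131.5525 intr=21.5275 cont=25.0446 V=25.0446[hold]; j=1 S=156.0600 intr=0.0000 cont=11.6918 V=11.6918[hold]; j=2 S=185.1331 intr=0.0000 cont=3.9208 V=3.9208[hold]  S*(2)=-
k=1: j=0 S=143.2832 intr=9.7968 cont=18.3808 V=18.3808[hold]; j=1 S=169.9761 intr=0.0000 cont=7.8218 V=7.8218[hold]  S*(1)=-
k=0: j=0 S=156.0600 intr=0.0000 cont=13.1153 V=13.1153[hold]  S*(0)=-

price = 13.1153
boundary = - - - - 110.8937 101.8147 110.8937 120.7822 131.5525
tree:
13.1153
18.3808 7.8218
25.0446 11.6918 3.9208
33.0678 17.0077 6.3389 1.4779
42.1863 23.9599 10.0169 2.6252 0.3167
51.2653 32.5012 15.3885 4.5977 0.6292 0.0000
59.6009 42.1863 22.8125 7.9073 1.2498 0.0000 0.0000
67.2541 51.2653 32.2978 13.2723 2.4827 0.0000 0.0000 0.0000
74.2808 59.6009 42.1863 21.5275 4.9318 0.0000 0.0000 0.0000 0.0000
80.7321 67.2541 51.2653 32.2978 9.7968 0.0000 0.0000 0.0000 0.0000 0.0000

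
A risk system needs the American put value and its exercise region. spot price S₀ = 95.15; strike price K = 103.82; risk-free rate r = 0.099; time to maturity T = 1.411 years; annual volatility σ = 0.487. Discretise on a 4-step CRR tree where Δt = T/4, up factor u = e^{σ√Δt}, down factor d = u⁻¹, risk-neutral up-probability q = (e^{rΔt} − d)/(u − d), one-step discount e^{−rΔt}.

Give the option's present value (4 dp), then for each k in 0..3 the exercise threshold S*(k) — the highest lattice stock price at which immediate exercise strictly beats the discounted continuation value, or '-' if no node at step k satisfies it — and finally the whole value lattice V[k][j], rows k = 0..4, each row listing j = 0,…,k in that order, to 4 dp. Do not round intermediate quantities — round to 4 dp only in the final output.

price = 21.2047
boundary = - - 53.3551 71.2512
tree:
21.2047
33.4561 9.9324
50.4649 18.0988 2.1130
63.8661 32.5688 4.2802 0.0000
73.9013 50.4649 8.6700 0.0000 0.0000

params: Δt=0.35275 u=1.33542 d=0.74883 q=0.48878 e^(-rΔt)=0.96568
t_4 payoffs: 73.9013 50.4649 8.6700 0.0000 0.0000
t_3: node(3,0) S=39.9539 payoff=63.8661 vs cont=60.3030 → 63.8661 [stop]  node(3,1) S=71.2512 payoff=32.5688 vs cont=29.0057 → 32.5688 [stop]  node(3,2) S=127.0648 payoff=0.0000 vs cont=4.2802 → 4.2802 [wait]  node(3,3) S=226.5992 payoff=0.0000 vs cont=0.0000 → 0.0000 [wait]  ⇒ S*(3)=71.2512
t_2: node(2,0) S=53.3551 payoff=50.4649 vs cont=46.9019 → 50.4649 [stop]  node(2,1) S=95.1500 payoff=8.6700 vs cont=18.0988 → 18.0988 [wait]  node(2,2) S=169.6844 payoff=0.0000 vs cont=2.1130 → 2.1130 [wait]  ⇒ S*(2)=53.3551
t_1: node(1,0) S=71.2512 payoff=32.5688 vs cont=33.4561 → 33.4561 [wait]  node(1,1) S=127.0648 payoff=0.0000 vs cont=9.9324 → 9.9324 [wait]  ⇒ S*(1)=-
t_0: node(0,0) S=95.1500 payoff=8.6700 vs cont=21.2047 → 21.2047 [wait]  ⇒ S*(0)=-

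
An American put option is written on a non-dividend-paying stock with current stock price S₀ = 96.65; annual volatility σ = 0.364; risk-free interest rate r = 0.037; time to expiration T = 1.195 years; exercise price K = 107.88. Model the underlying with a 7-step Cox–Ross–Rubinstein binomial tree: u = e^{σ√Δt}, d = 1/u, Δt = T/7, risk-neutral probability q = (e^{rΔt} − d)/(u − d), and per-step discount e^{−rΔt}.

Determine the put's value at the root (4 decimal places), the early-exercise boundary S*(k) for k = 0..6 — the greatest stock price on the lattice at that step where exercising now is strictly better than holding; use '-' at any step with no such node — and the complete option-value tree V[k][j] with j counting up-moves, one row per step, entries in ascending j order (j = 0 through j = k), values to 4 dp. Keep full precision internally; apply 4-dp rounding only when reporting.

Δt=0.17071, u=1.16229, d=0.86037, q=0.48346, disc=e^(-rΔt)=0.99370
k=7 terminal: V=max(K-S,0) → 74.1521 62.3161 46.3264 24.7255 0.0000 0.0000 0.0000 0.0000
k=6: j=0 S=39.2017 intr=68.6783 cont=67.9990 V=68.6783[EX]; j=1 S=52.9587 intr=54.9213 cont=54.2420 V=54.9213[EX]; j=2 S=71.5434 intr=36.3366 cont=35.6573 V=36.3366[EX]; j=3 S=96.6500 intr=11.2300 cont=12.6913 V=12.6913[hold]; j=4 S=130.5672 intr=0.0000 cont=0.0000 V=0.0000[hold]; j=5 S=176.3870 intr=0.0000 cont=0.0000 V=0.0000[hold]; j=6 S=238.2862 intr=0.0000 cont=0.0000 V=0.0000[hold]  S*(6)=71.5434
k=5: j=0 S=45.5639 intr=62.3161 cont=61.6368 V=62.3161[EX]; j=1 S=61.5536 intr=46.3264 cont=45.6471 V=46.3264[EX]; j=2 S=83.1545 intr=24.7255 cont=24.7483 V=24.7483[hold]; j=3 S=112.3358 intr=0.0000 cont=6.5143 V=6.5143[hold]; j=4 S=151.7576 intr=0.0000 cont=0.0000 V=0.0000[hold]; j=5 S=205.0136 intr=0.0000 cont=0.0000 V=0.0000[hold]  S*(5)=61.5536
k=4: j=0 S=52.9587 intr=54.9213 cont=54.2420 V=54.9213[EX]; j=1 S=71.5434 intr=36.3366 cont=35.6683 V=36.3366[EX]; j=2 S=96.6500 intr=11.2300 cont=15.8326 V=15.8326[hold]; j=3 S=130.5672 intr=0.0000 cont=3.3437 V=3.3437[hold]; j=4 S=176.3870 intr=0.0000 cont=0.0000 V=0.0000[hold]  S*(4)=71.5434
k=3: j=0 S=61.5536 intr=46.3264 cont=45.6471 V=46.3264[EX]; j=1 S=83.1545 intr=24.7255 cont=26.2574 V=26.2574[hold]; j=2 S=112.3358 intr=0.0000 cont=9.7331 V=9.7331[hold]; j=3 S=151.7576 intr=0.0000 cont=1.7163 V=1.7163[hold]  S*(3)=61.5536
k=2: j=0 S=71.5434 intr=36.3366 cont=36.3933 V=36.3933[hold]; j=1 S=96.6500 intr=11.2300 cont=18.1536 V=18.1536[hold]; j=2 S=130.5672 intr=0.0000 cont=5.8204 V=5.8204[hold]  S*(2)=-
k=1: j=0 S=83.1545 intr=24.7255 cont=27.4015 V=27.4015[hold]; j=1 S=112.3358 intr=0.0000 cont=12.1142 V=12.1142[hold]  S*(1)=-
k=0: j=0 S=96.6500 intr=11.2300 cont=19.8848 V=19.8848[hold]  S*(0)=-

price = 19.8848
boundary = - - - 61.5536 71.5434 61.5536 71.5434
tree:
19.8848
27.4015 12.1142
36.3933 18.1536 5.8204
46.3264 26.2574 9.7331 1.7163
54.9213 36.3366 15.8326 3.3437 0.0000
62.3161 46.3264 24.7483 6.5143 0.0000 0.0000
68.6783 54.9213 36.3366 12.6913 0.0000 0.0000 0.0000
74.1521 62.3161 46.3264 24.7255 0.0000 0.0000 0.0000 0.0000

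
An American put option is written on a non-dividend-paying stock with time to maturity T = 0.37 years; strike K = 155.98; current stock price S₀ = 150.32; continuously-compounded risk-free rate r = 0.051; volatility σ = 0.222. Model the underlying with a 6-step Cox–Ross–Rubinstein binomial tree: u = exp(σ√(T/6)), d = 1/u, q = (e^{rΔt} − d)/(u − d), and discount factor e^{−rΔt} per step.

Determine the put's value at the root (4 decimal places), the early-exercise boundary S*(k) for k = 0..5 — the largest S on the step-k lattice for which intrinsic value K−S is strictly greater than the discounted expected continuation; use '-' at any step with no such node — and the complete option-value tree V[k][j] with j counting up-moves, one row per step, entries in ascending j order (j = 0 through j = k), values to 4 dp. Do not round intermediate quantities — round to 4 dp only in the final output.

price = 10.2997
boundary = - - 134.6271 127.4062 134.6271 142.2573
tree:
10.2997
15.1198 5.8193
21.3529 9.3371 2.5391
28.5738 14.4555 4.5697 0.6405
35.4075 21.3529 8.0426 1.3242 0.0000
41.8746 28.5738 13.7227 2.7377 0.0000 0.0000
47.9948 35.4075 21.3529 5.6600 0.0000 0.0000 0.0000

params: Δt=0.06167 u=1.05668 d=0.94636 q=0.51478 e^(-rΔt)=0.99686
t_6 payoffs: 47.9948 35.4075 21.3529 5.6600 0.0000 0.0000 0.0000
t_5: node(5,0) S=114.1054 payoff=41.8746 vs cont=41.3848 → 41.8746 [stop]  node(5,1) S=127.4062 payoff=28.5738 vs cont=28.0841 → 28.5738 [stop]  node(5,2) S=142.2573 payoff=13.7227 vs cont=13.2329 → 13.7227 [stop]  node(5,3) S=158.8396 payoff=0.0000 vs cont=2.7377 → 2.7377 [wait]  node(5,4) S=177.3549 payoff=0.0000 vs cont=0.0000 → 0.0000 [wait]  node(5,5) S=198.0283 payoff=0.0000 vs cont=0.0000 → 0.0000 [wait]  ⇒ S*(5)=142.2573
t_4: node(4,0) S=120.5725 payoff=35.4075 vs cont=34.9177 → 35.4075 [stop]  node(4,1) S=134.6271 payoff=21.3529 vs cont=20.8631 → 21.3529 [stop]  node(4,2) S=150.3200 payoff=5.6600 vs cont=8.0426 → 8.0426 [wait]  node(4,3) S=167.8421 payoff=0.0000 vs cont=1.3242 → 1.3242 [wait]  node(4,4) S=187.4068 payoff=0.0000 vs cont=0.0000 → 0.0000 [wait]  ⇒ S*(4)=134.6271
t_3: node(3,0) S=127.4062 payoff=28.5738 vs cont=28.0841 → 28.5738 [stop]  node(3,1) S=142.2573 payoff=13.7227 vs cont=14.4555 → 14.4555 [wait]  node(3,2) S=158.8396 payoff=0.0000 vs cont=4.5697 → 4.5697 [wait]  node(3,3) S=177.3549 payoff=0.0000 vs cont=0.6405 → 0.6405 [wait]  ⇒ S*(3)=127.4062
t_2: node(2,0) S=134.6271 payoff=21.3529 vs cont=21.2392 → 21.3529 [stop]  node(2,1) S=150.3200 payoff=5.6600 vs cont=9.3371 → 9.3371 [wait]  node(2,2) S=167.8421 payoff=0.0000 vs cont=2.5391 → 2.5391 [wait]  ⇒ S*(2)=134.6271
t_1: node(1,0) S=142.2573 payoff=13.7227 vs cont=15.1198 → 15.1198 [wait]  node(1,1) S=158.8396 payoff=0.0000 vs cont=5.8193 → 5.8193 [wait]  ⇒ S*(1)=-
t_0: node(0,0) S=150.3200 payoff=5.6600 vs cont=10.2997 → 10.2997 [wait]  ⇒ S*(0)=-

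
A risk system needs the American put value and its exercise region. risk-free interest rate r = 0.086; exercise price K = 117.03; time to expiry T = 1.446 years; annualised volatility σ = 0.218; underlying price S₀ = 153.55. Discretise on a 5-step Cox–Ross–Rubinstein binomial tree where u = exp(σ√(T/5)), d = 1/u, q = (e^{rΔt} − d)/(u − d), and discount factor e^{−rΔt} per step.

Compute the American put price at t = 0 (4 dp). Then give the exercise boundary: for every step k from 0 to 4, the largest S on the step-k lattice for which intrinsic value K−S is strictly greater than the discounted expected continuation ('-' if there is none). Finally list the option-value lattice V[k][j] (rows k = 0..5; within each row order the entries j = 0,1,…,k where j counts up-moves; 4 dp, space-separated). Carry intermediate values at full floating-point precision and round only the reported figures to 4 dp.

Δt=0.28920, u=1.12438, d=0.88938, q=0.57788, disc=e^(-rΔt)=0.97544
k=5 terminal: V=max(K-S,0) → 31.5867 9.0093 0.0000 0.0000 0.0000 0.0000
k=4: j=0 S=96.0711 intr=20.9589 cont=18.0842 V=20.9589[EX]; j=1 S=121.4566 intr=0.0000 cont=3.7096 V=3.7096[hold]; j=2 S=153.5500 intr=0.0000 cont=0.0000 V=0.0000[hold]; j=3 S=194.1237 intr=0.0000 cont=0.0000 V=0.0000[hold]; j=4 S=245.4184 intr=0.0000 cont=0.0000 V=0.0000[hold]  S*(4)=96.0711
k=3: j=0 S=108.0207 intr=9.0093 cont=10.7208 V=10.7208[hold]; j=1 S=136.5638 intr=0.0000 cont=1.5274 V=1.5274[hold]; j=2 S=172.6490 intr=0.0000 cont=0.0000 V=0.0000[hold]; j=3 S=218.2694 intr=0.0000 cont=0.0000 V=0.0000[hold]  S*(3)=-
k=2: j=0 S=121.4566 intr=0.0000 cont=5.2752 V=5.2752[hold]; j=1 S=153.5500 intr=0.0000 cont=0.6289 V=0.6289[hold]; j=2 S=194.1237 intr=0.0000 cont=0.0000 V=0.0000[hold]  S*(2)=-
k=1: j=0 S=136.5638 intr=0.0000 cont=2.5266 V=2.5266[hold]; j=1 S=172.6490 intr=0.0000 cont=0.2589 V=0.2589[hold]  S*(1)=-
k=0: j=0 S=153.5500 intr=0.0000 cont=1.1863 V=1.1863[hold]  S*(0)=-

price = 1.1863
boundary = - - - - 96.0711
tree:
1.1863
2.5266 0.2589
5.2752 0.6289 0.0000
10.7208 1.5274 0.0000 0.0000
20.9589 3.7096 0.0000 0.0000 0.0000
31.5867 9.0093 0.0000 0.0000 0.0000 0.0000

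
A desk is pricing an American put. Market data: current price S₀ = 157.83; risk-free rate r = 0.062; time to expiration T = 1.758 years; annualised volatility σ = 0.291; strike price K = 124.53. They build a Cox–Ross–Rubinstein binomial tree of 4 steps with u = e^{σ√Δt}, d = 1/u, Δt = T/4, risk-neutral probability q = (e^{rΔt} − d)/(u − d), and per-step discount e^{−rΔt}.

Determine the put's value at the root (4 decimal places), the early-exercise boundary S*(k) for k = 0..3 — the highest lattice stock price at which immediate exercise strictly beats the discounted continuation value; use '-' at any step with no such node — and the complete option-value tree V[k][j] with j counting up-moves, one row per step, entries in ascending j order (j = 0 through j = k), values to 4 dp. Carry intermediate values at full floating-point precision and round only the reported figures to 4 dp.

Δt=0.43950, u=1.21278, d=0.82455, q=0.52307, disc=e^(-rΔt)=0.97312
k=4 terminal: V=max(K-S,0) → 51.5747 17.2242 0.0000 0.0000 0.0000
k=3: j=0 S=88.4790 intr=36.0510 cont=32.7035 V=36.0510[EX]; j=1 S=130.1387 intr=0.0000 cont=7.9939 V=7.9939[hold]; j=2 S=191.4136 intr=0.0000 cont=0.0000 V=0.0000[hold]; j=3 S=281.5393 intr=0.0000 cont=0.0000 V=0.0000[hold]  S*(3)=88.4790
k=2: j=0 S=107.3058 intr=17.2242 cont=20.8005 V=20.8005[hold]; j=1 S=157.8300 intr=0.0000 cont=3.7100 V=3.7100[hold]; j=2 S=232.1432 intr=0.0000 cont=0.0000 V=0.0000[hold]  S*(2)=-
k=1: j=0 S=130.1387 intr=0.0000 cont=11.5421 V=11.5421[hold]; j=1 S=191.4136 intr=0.0000 cont=1.7219 V=1.7219[hold]  S*(1)=-
k=0: j=0 S=157.8300 intr=0.0000 cont=6.2332 V=6.2332[hold]  S*(0)=-

price = 6.2332
boundary = - - - 88.4790
tree:
6.2332
11.5421 1.7219
20.8005 3.7100 0.0000
36.0510 7.9939 0.0000 0.0000
51.5747 17.2242 0.0000 0.0000 0.0000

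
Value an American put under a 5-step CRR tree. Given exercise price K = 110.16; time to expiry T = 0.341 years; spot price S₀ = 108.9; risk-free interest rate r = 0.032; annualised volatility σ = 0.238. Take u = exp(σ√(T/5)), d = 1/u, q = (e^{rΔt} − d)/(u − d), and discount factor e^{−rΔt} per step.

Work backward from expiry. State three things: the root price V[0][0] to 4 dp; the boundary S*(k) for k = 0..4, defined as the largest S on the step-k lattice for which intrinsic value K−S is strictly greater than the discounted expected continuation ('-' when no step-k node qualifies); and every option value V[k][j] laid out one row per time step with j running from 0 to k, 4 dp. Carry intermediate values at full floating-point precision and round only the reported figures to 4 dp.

params: Δt=0.06820 u=1.06413 d=0.93974 q=0.50203 e^(-rΔt)=0.99782
t_5 payoffs: 30.3491 19.7850 7.8225 0.0000 0.0000 0.0000
t_4: node(4,0) S=84.9289 payoff=25.2311 vs cont=24.9910 → 25.2311 [stop]  node(4,1) S=96.1704 payoff=13.9896 vs cont=13.7494 → 13.9896 [stop]  node(4,2) S=108.9000 payoff=1.2600 vs cont=3.8869 → 3.8869 [wait]  node(4,3) S=123.3145 payoff=0.0000 vs cont=0.0000 → 0.0000 [wait]  node(4,4) S=139.6370 payoff=0.0000 vs cont=0.0000 → 0.0000 [wait]  ⇒ S*(4)=96.1704
t_3: node(3,0) S=90.3750 payoff=19.7850 vs cont=19.5448 → 19.7850 [stop]  node(3,1) S=102.3375 payoff=7.8225 vs cont=8.8983 → 8.8983 [wait]  node(3,2) S=115.8833 payoff=0.0000 vs cont=1.9313 → 1.9313 [wait]  node(3,3) S=131.2222 payoff=0.0000 vs cont=0.0000 → 0.0000 [wait]  ⇒ S*(3)=90.3750
t_2: node(2,0) S=96.1704 payoff=13.9896 vs cont=14.2883 → 14.2883 [wait]  node(2,1) S=108.9000 payoff=1.2600 vs cont=5.3889 → 5.3889 [wait]  node(2,2) S=123.3145 payoff=0.0000 vs cont=0.9596 → 0.9596 [wait]  ⇒ S*(2)=-
t_1: node(1,0) S=102.3375 payoff=7.8225 vs cont=9.7991 → 9.7991 [wait]  node(1,1) S=115.8833 payoff=0.0000 vs cont=3.1584 → 3.1584 [wait]  ⇒ S*(1)=-
t_0: node(0,0) S=108.9000 payoff=1.2600 vs cont=6.4512 → 6.4512 [wait]  ⇒ S*(0)=-

price = 6.4512
boundary = - - - 90.3750 96.1704
tree:
6.4512
9.7991 3.1584
14.2883 5.3889 0.9596
19.7850 8.8983 1.9313 0.0000
25.2311 13.9896 3.8869 0.0000 0.0000
30.3491 19.7850 7.8225 0.0000 0.0000 0.0000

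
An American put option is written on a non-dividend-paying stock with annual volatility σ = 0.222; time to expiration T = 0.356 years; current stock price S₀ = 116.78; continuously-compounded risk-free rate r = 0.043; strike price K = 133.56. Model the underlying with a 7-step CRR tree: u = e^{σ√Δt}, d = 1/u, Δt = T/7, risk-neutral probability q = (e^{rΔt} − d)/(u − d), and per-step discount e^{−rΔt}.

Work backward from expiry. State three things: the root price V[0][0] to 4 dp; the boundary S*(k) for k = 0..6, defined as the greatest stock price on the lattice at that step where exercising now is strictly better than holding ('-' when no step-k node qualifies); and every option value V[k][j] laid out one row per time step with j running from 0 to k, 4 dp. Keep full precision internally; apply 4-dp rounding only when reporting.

price = 17.1903
boundary = - 111.0774 105.6533 111.0774 116.7800 111.0774 116.7800
tree:
17.1903
22.4826 12.1661
27.9067 16.9000 7.6581
33.0659 22.4826 11.5948 3.8988
37.9732 27.9067 16.7800 6.6497 1.2656
42.6409 33.0659 22.4826 10.8987 2.5850 0.0000
47.0807 37.9732 27.9067 16.7800 5.2800 0.0000 0.0000
51.3036 42.6409 33.0659 22.4826 10.7847 0.0000 0.0000 0.0000

params: Δt=0.05086 u=1.05134 d=0.95117 q=0.50934 e^(-rΔt)=0.99782
t_7 payoffs: 51.3036 42.6409 33.0659 22.4826 10.7847 0.0000 0.0000 0.0000
t_6: node(6,0) S=86.4793 payoff=47.0807 vs cont=46.7889 → 47.0807 [stop]  node(6,1) S=95.5868 payoff=37.9732 vs cont=37.6815 → 37.9732 [stop]  node(6,2) S=105.6533 payoff=27.9067 vs cont=27.6149 → 27.9067 [stop]  node(6,3) S=116.7800 payoff=16.7800 vs cont=16.4882 → 16.7800 [stop]  node(6,4) S=129.0785 payoff=4.4815 vs cont=5.2800 → 5.2800 [wait]  node(6,5) S=142.6722 payoff=0.0000 vs cont=0.0000 → 0.0000 [wait]  node(6,6) S=157.6974 payoff=0.0000 vs cont=0.0000 → 0.0000 [wait]  ⇒ S*(6)=116.7800
t_5: node(5,0) S=90.9191 payoff=42.6409 vs cont=42.3492 → 42.6409 [stop]  node(5,1) S=100.4941 payoff=33.0659 vs cont=32.7742 → 33.0659 [stop]  node(5,2) S=111.0774 payoff=22.4826 vs cont=22.1908 → 22.4826 [stop]  node(5,3) S=122.7753 payoff=10.7847 vs cont=10.8987 → 10.8987 [wait]  node(5,4) S=135.7052 payoff=0.0000 vs cont=2.5850 → 2.5850 [wait]  node(5,5) S=149.9968 payoff=0.0000 vs cont=0.0000 → 0.0000 [wait]  ⇒ S*(5)=111.0774
t_4: node(4,0) S=95.5868 payoff=37.9732 vs cont=37.6815 → 37.9732 [stop]  node(4,1) S=105.6533 payoff=27.9067 vs cont=27.6149 → 27.9067 [stop]  node(4,2) S=116.7800 payoff=16.7800 vs cont=16.5462 → 16.7800 [stop]  node(4,3) S=129.0785 payoff=4.4815 vs cont=6.6497 → 6.6497 [wait]  node(4,4) S=142.6722 payoff=0.0000 vs cont=1.2656 → 1.2656 [wait]  ⇒ S*(4)=116.7800
t_3: node(3,0) S=100.4941 payoff=33.0659 vs cont=32.7742 → 33.0659 [stop]  node(3,1) S=111.0774 payoff=22.4826 vs cont=22.1908 → 22.4826 [stop]  node(3,2) S=122.7753 payoff=10.7847 vs cont=11.5948 → 11.5948 [wait]  node(3,3) S=135.7052 payoff=0.0000 vs cont=3.8988 → 3.8988 [wait]  ⇒ S*(3)=111.0774
t_2: node(2,0) S=105.6533 payoff=27.9067 vs cont=27.6149 → 27.9067 [stop]  node(2,1) S=116.7800 payoff=16.7800 vs cont=16.9000 → 16.9000 [wait]  node(2,2) S=129.0785 payoff=4.4815 vs cont=7.6581 → 7.6581 [wait]  ⇒ S*(2)=105.6533
t_1: node(1,0) S=111.0774 payoff=22.4826 vs cont=22.2518 → 22.4826 [stop]  node(1,1) S=122.7753 payoff=10.7847 vs cont=12.1661 → 12.1661 [wait]  ⇒ S*(1)=111.0774
t_0: node(0,0) S=116.7800 payoff=16.7800 vs cont=17.1903 → 17.1903 [wait]  ⇒ S*(0)=-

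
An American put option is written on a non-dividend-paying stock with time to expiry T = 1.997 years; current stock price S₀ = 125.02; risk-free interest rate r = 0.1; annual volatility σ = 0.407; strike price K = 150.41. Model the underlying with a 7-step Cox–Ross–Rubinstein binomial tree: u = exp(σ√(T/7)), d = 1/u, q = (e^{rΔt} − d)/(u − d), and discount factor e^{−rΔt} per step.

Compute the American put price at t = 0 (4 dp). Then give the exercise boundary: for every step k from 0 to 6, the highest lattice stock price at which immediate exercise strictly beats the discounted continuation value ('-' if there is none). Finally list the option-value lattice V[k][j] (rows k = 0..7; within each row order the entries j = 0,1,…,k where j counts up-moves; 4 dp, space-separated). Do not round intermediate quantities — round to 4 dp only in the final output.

Δt=0.28529, u=1.24283, d=0.80462, q=0.51191, disc=e^(-rΔt)=0.97187
k=7 terminal: V=max(K-S,0) → 123.1134 108.2473 85.2848 49.8166 0.0000 0.0000 0.0000 0.0000
k=6: j=0 S=33.9249 intr=116.4851 cont=112.2548 V=116.4851[EX]; j=1 S=52.4009 intr=98.0091 cont=93.7787 V=98.0091[EX]; j=2 S=80.9392 intr=69.4708 cont=65.2404 V=69.4708[EX]; j=3 S=125.0200 intr=25.3900 cont=23.6313 V=25.3900[EX]; j=4 S=193.1078 intr=0.0000 cont=0.0000 V=0.0000[hold]; j=5 S=298.2773 intr=0.0000 cont=0.0000 V=0.0000[hold]; j=6 S=460.7236 intr=0.0000 cont=0.0000 V=0.0000[hold]  S*(6)=125.0200
k=5: j=0 S=42.1627 intr=108.2473 cont=104.0169 V=108.2473[EX]; j=1 S=65.1252 intr=85.2848 cont=81.0545 V=85.2848[EX]; j=2 S=100.5934 intr=49.8166 cont=45.5863 V=49.8166[EX]; j=3 S=155.3780 intr=0.0000 cont=12.0441 V=12.0441[hold]; j=4 S=239.9993 intr=0.0000 cont=0.0000 V=0.0000[hold]; j=5 S=370.7066 intr=0.0000 cont=0.0000 V=0.0000[hold]  S*(5)=100.5934
k=4: j=0 S=52.4009 intr=98.0091 cont=93.7787 V=98.0091[EX]; j=1 S=80.9392 intr=69.4708 cont=65.2404 V=69.4708[EX]; j=2 S=125.0200 intr=25.3900 cont=29.6234 V=29.6234[hold]; j=3 S=193.1078 intr=0.0000 cont=5.7133 V=5.7133[hold]; j=4 S=298.2773 intr=0.0000 cont=0.0000 V=0.0000[hold]  S*(4)=80.9392
k=3: j=0 S=65.1252 intr=85.2848 cont=81.0545 V=85.2848[EX]; j=1 S=100.5934 intr=49.8166 cont=47.6924 V=49.8166[EX]; j=2 S=155.3780 intr=0.0000 cont=16.8947 V=16.8947[hold]; j=3 S=239.9993 intr=0.0000 cont=2.7102 V=2.7102[hold]  S*(3)=100.5934
k=2: j=0 S=80.9392 intr=69.4708 cont=65.2404 V=69.4708[EX]; j=1 S=125.0200 intr=25.3900 cont=32.0366 V=32.0366[hold]; j=2 S=193.1078 intr=0.0000 cont=9.3626 V=9.3626[hold]  S*(2)=80.9392
k=1: j=0 S=100.5934 intr=49.8166 cont=48.8930 V=49.8166[EX]; j=1 S=155.3780 intr=0.0000 cont=19.8550 V=19.8550[hold]  S*(1)=100.5934
k=0: j=0 S=125.0200 intr=25.3900 cont=33.5094 V=33.5094[hold]  S*(0)=-

price = 33.5094
boundary = - 100.5934 80.9392 100.5934 80.9392 100.5934 125.0200
tree:
33.5094
49.8166 19.8550
69.4708 32.0366 9.3626
85.2848 49.8166 16.8947 2.7102
98.0091 69.4708 29.6234 5.7133 0.0000
108.2473 85.2848 49.8166 12.0441 0.0000 0.0000
116.4851 98.0091 69.4708 25.3900 0.0000 0.0000 0.0000
123.1134 108.2473 85.2848 49.8166 0.0000 0.0000 0.0000 0.0000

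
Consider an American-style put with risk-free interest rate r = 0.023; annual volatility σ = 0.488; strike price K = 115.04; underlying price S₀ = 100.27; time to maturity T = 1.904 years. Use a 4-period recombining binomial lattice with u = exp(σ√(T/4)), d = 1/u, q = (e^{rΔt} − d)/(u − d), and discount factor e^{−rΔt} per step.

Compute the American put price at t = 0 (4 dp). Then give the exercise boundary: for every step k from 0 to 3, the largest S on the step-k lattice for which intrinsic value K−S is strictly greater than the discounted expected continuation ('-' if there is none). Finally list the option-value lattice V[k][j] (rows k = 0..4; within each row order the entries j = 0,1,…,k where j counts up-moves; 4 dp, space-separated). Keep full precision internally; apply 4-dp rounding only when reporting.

price = 34.3855
boundary = - - 51.1364 71.6062
tree:
34.3855
47.8089 17.6584
63.9036 27.9205 4.6512
78.5217 43.4338 8.2884 0.0000
88.9611 63.9036 14.7700 0.0000 0.0000

params: Δt=0.47600 u=1.40030 d=0.71413 q=0.43266 e^(-rΔt)=0.98911
t_4 payoffs: 88.9611 63.9036 14.7700 0.0000 0.0000
t_3: node(3,0) S=36.5183 payoff=78.5217 vs cont=77.2691 → 78.5217 [stop]  node(3,1) S=71.6062 payoff=43.4338 vs cont=42.1812 → 43.4338 [stop]  node(3,2) S=140.4078 payoff=0.0000 vs cont=8.2884 → 8.2884 [wait]  node(3,3) S=275.3163 payoff=0.0000 vs cont=0.0000 → 0.0000 [wait]  ⇒ S*(3)=71.6062
t_2: node(2,0) S=51.1364 payoff=63.9036 vs cont=62.6510 → 63.9036 [stop]  node(2,1) S=100.2700 payoff=14.7700 vs cont=27.9205 → 27.9205 [wait]  node(2,2) S=196.6127 payoff=0.0000 vs cont=4.6512 → 4.6512 [wait]  ⇒ S*(2)=51.1364
t_1: node(1,0) S=71.6062 payoff=43.4338 vs cont=47.8089 → 47.8089 [wait]  node(1,1) S=140.4078 payoff=0.0000 vs cont=17.6584 → 17.6584 [wait]  ⇒ S*(1)=-
t_0: node(0,0) S=100.2700 payoff=14.7700 vs cont=34.3855 → 34.3855 [wait]  ⇒ S*(0)=-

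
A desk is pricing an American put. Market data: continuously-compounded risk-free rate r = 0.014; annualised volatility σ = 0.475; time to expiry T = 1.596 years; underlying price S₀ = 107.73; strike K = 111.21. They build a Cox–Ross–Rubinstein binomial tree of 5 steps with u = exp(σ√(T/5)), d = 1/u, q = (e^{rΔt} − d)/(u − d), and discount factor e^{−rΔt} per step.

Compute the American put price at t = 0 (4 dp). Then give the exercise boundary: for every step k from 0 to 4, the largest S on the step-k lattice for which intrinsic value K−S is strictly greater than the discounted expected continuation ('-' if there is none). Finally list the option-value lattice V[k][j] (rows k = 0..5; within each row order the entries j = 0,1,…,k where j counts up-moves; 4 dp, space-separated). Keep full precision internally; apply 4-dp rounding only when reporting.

price = 27.5079
boundary = - - - 48.1603 62.9852
tree:
27.5079
37.7594 14.8216
49.9365 22.7417 4.9552
63.0497 33.8582 8.9130 0.0000
74.3853 48.2248 16.0318 0.0000 0.0000
83.0527 63.0497 28.8365 0.0000 0.0000 0.0000

Δt=0.31920  u=1.30782  d=0.76463  q=0.44155  discount=0.99554
step 5 (expiry): payoffs max(K−S,0) = 83.0527 63.0497 28.8365 0.0000 0.0000 0.0000
step 4: (k=4,j=0): S=36.8247, (K−S)⁺=74.3853, hold=73.8894 ⇒ V=74.3853 exercise | (k=4,j=1): S=62.9852, (K−S)⁺=48.2248, hold=47.7290 ⇒ V=48.2248 exercise | (k=4,j=2): S=107.7300, (K−S)⁺=3.4800, hold=16.0318 ⇒ V=16.0318 continue | (k=4,j=3): S=184.2617, (K−S)⁺=0.0000, hold=0.0000 ⇒ V=0.0000 continue | (k=4,j=4): S=315.1618, (K−S)⁺=0.0000, hold=0.0000 ⇒ V=0.0000 continue  boundary S*=62.9852
step 3: (k=3,j=0): S=48.1603, (K−S)⁺=63.0497, hold=62.5539 ⇒ V=63.0497 exercise | (k=3,j=1): S=82.3735, (K−S)⁺=28.8365, hold=33.8582 ⇒ V=33.8582 continue | (k=3,j=2): S=140.8919, (K−S)⁺=0.0000, hold=8.9130 ⇒ V=8.9130 continue | (k=3,j=3): S=240.9818, (K−S)⁺=0.0000, hold=0.0000 ⇒ V=0.0000 continue  boundary S*=48.1603
step 2: (k=2,j=0): S=62.9852, (K−S)⁺=48.2248, hold=49.9365 ⇒ V=49.9365 continue | (k=2,j=1): S=107.7300, (K−S)⁺=3.4800, hold=22.7417 ⇒ V=22.7417 continue | (k=2,j=2): S=184.2617, (K−S)⁺=0.0000, hold=4.9552 ⇒ V=4.9552 continue  boundary S*=-
step 1: (k=1,j=0): S=82.3735, (K−S)⁺=28.8365, hold=37.7594 ⇒ V=37.7594 continue | (k=1,j=1): S=140.8919, (K−S)⁺=0.0000, hold=14.8216 ⇒ V=14.8216 continue  boundary S*=-
step 0: (k=0,j=0): S=107.7300, (K−S)⁺=3.4800, hold=27.5079 ⇒ V=27.5079 continue  boundary S*=-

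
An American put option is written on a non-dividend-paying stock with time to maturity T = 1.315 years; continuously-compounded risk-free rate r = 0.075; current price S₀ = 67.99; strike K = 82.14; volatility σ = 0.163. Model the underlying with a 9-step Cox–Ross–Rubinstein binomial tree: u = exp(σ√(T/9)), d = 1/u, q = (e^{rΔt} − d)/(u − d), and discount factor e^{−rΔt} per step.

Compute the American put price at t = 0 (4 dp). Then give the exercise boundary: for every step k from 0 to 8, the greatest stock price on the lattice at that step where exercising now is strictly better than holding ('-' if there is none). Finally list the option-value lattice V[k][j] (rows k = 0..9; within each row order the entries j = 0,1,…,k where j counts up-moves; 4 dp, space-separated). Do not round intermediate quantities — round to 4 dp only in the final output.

price = 14.1500
boundary = 67.9900 72.3609 67.9900 72.3609 67.9900 72.3609 67.9900 72.3609 77.0129
tree:
14.1500
18.2569 9.7791
22.1157 14.1500 5.9590
25.7415 18.2569 9.7791 3.2246
29.1482 22.1157 14.1500 5.7262 1.4208
32.3492 25.7415 18.2569 9.7791 2.8136 0.4094
35.3568 29.1482 22.1157 14.1500 5.3834 0.9511 0.0133
38.1827 32.3492 25.7415 18.2569 9.7791 2.2086 0.0315 0.0000
40.8379 35.3568 29.1482 22.1157 14.1500 5.1271 0.0744 0.0000 0.0000
43.3327 38.1827 32.3492 25.7415 18.2569 9.7791 0.1761 0.0000 0.0000 0.0000

Δt=0.14611  u=1.06429  d=0.93960  q=0.57279  discount=0.98910
step 9 (expiry): payoffs max(K−S,0) = 43.3327 38.1827 32.3492 25.7415 18.2569 9.7791 0.1761 0.0000 0.0000 0.0000
step 8: (k=8,j=0): S=41.3021, (K−S)⁺=40.8379, hold=39.9427 ⇒ V=40.8379 exercise | (k=8,j=1): S=46.7832, (K−S)⁺=35.3568, hold=34.4615 ⇒ V=35.3568 exercise | (k=8,j=2): S=52.9918, (K−S)⁺=29.1482, hold=28.2530 ⇒ V=29.1482 exercise | (k=8,j=3): S=60.0243, (K−S)⁺=22.1157, hold=21.2205 ⇒ V=22.1157 exercise | (k=8,j=4): S=67.9900, (K−S)⁺=14.1500, hold=13.2548 ⇒ V=14.1500 exercise | (k=8,j=5): S=77.0129, (K−S)⁺=5.1271, hold=4.2319 ⇒ V=5.1271 exercise | (k=8,j=6): S=87.2331, (K−S)⁺=0.0000, hold=0.0744 ⇒ V=0.0744 continue | (k=8,j=7): S=98.8097, (K−S)⁺=0.0000, hold=0.0000 ⇒ V=0.0000 continue | (k=8,j=8): S=111.9226, (K−S)⁺=0.0000, hold=0.0000 ⇒ V=0.0000 continue  boundary S*=77.0129
step 7: (k=7,j=0): S=43.9573, (K−S)⁺=38.1827, hold=37.2875 ⇒ V=38.1827 exercise | (k=7,j=1): S=49.7908, (K−S)⁺=32.3492, hold=31.4540 ⇒ V=32.3492 exercise | (k=7,j=2): S=56.3985, (K−S)⁺=25.7415, hold=24.8463 ⇒ V=25.7415 exercise | (k=7,j=3): S=63.8831, (K−S)⁺=18.2569, hold=17.3617 ⇒ V=18.2569 exercise | (k=7,j=4): S=72.3609, (K−S)⁺=9.7791, hold=8.8839 ⇒ V=9.7791 exercise | (k=7,j=5): S=81.9639, (K−S)⁺=0.1761, hold=2.2086 ⇒ V=2.2086 continue | (k=7,j=6): S=92.8412, (K−S)⁺=0.0000, hold=0.0315 ⇒ V=0.0315 continue | (k=7,j=7): S=105.1620, (K−S)⁺=0.0000, hold=0.0000 ⇒ V=0.0000 continue  boundary S*=72.3609
step 6: (k=6,j=0): S=46.7832, (K−S)⁺=35.3568, hold=34.4615 ⇒ V=35.3568 exercise | (k=6,j=1): S=52.9918, (K−S)⁺=29.1482, hold=28.2530 ⇒ V=29.1482 exercise | (k=6,j=2): S=60.0243, (K−S)⁺=22.1157, hold=21.2205 ⇒ V=22.1157 exercise | (k=6,j=3): S=67.9900, (K−S)⁺=14.1500, hold=13.2548 ⇒ V=14.1500 exercise | (k=6,j=4): S=77.0129, (K−S)⁺=5.1271, hold=5.3834 ⇒ V=5.3834 continue | (k=6,j=5): S=87.2331, (K−S)⁺=0.0000, hold=0.9511 ⇒ V=0.9511 continue | (k=6,j=6): S=98.8097, (K−S)⁺=0.0000, hold=0.0133 ⇒ V=0.0133 continue  boundary S*=67.9900
step 5: (k=5,j=0): S=49.7908, (K−S)⁺=32.3492, hold=31.4540 ⇒ V=32.3492 exercise | (k=5,j=1): S=56.3985, (K−S)⁺=25.7415, hold=24.8463 ⇒ V=25.7415 exercise | (k=5,j=2): S=63.8831, (K−S)⁺=18.2569, hold=17.3617 ⇒ V=18.2569 exercise | (k=5,j=3): S=72.3609, (K−S)⁺=9.7791, hold=9.0291 ⇒ V=9.7791 exercise | (k=5,j=4): S=81.9639, (K−S)⁺=0.1761, hold=2.8136 ⇒ V=2.8136 continue | (k=5,j=5): S=92.8412, (K−S)⁺=0.0000, hold=0.4094 ⇒ V=0.4094 continue  boundary S*=72.3609
step 4: (k=4,j=0): S=52.9918, (K−S)⁺=29.1482, hold=28.2530 ⇒ V=29.1482 exercise | (k=4,j=1): S=60.0243, (K−S)⁺=22.1157, hold=21.2205 ⇒ V=22.1157 exercise | (k=4,j=2): S=67.9900, (K−S)⁺=14.1500, hold=13.2548 ⇒ V=14.1500 exercise | (k=4,j=3): S=77.0129, (K−S)⁺=5.1271, hold=5.7262 ⇒ V=5.7262 continue | (k=4,j=4): S=87.2331, (K−S)⁺=0.0000, hold=1.4208 ⇒ V=1.4208 continue  boundary S*=67.9900
step 3: (k=3,j=0): S=56.3985, (K−S)⁺=25.7415, hold=24.8463 ⇒ V=25.7415 exercise | (k=3,j=1): S=63.8831, (K−S)⁺=18.2569, hold=17.3617 ⇒ V=18.2569 exercise | (k=3,j=2): S=72.3609, (K−S)⁺=9.7791, hold=9.2233 ⇒ V=9.7791 exercise | (k=3,j=3): S=81.9639, (K−S)⁺=0.1761, hold=3.2246 ⇒ V=3.2246 continue  boundary S*=72.3609
step 2: (k=2,j=0): S=60.0243, (K−S)⁺=22.1157, hold=21.2205 ⇒ V=22.1157 exercise | (k=2,j=1): S=67.9900, (K−S)⁺=14.1500, hold=13.2548 ⇒ V=14.1500 exercise | (k=2,j=2): S=77.0129, (K−S)⁺=5.1271, hold=5.9590 ⇒ V=5.9590 continue  boundary S*=67.9900
step 1: (k=1,j=0): S=63.8831, (K−S)⁺=18.2569, hold=17.3617 ⇒ V=18.2569 exercise | (k=1,j=1): S=72.3609, (K−S)⁺=9.7791, hold=9.3552 ⇒ V=9.7791 exercise  boundary S*=72.3609
step 0: (k=0,j=0): S=67.9900, (K−S)⁺=14.1500, hold=13.2548 ⇒ V=14.1500 exercise  boundary S*=67.9900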